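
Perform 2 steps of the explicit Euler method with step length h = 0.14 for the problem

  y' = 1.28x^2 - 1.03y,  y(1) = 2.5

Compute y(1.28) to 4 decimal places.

2.2172

Euler: y_{n+1} = y_n + h·f(x_n, y_n).
x=1.000000, y=2.500000: f=-1.295000 → y ← 2.500000 + 0.14·(-1.295000) = 2.318700
x=1.140000, y=2.318700: f=-0.724773 → y ← 2.318700 + 0.14·(-0.724773) = 2.217232
y(1.28) ≈ 2.2172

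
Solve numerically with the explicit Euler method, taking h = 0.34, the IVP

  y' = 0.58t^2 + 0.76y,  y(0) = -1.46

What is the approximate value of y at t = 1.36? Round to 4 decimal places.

-3.3052

Euler: y_{n+1} = y_n + h·f(t_n, y_n).
t=0.000000, y=-1.460000: f=-1.109600 → y ← -1.460000 + 0.34·(-1.109600) = -1.837264
t=0.340000, y=-1.837264: f=-1.329273 → y ← -1.837264 + 0.34·(-1.329273) = -2.289217
t=0.680000, y=-2.289217: f=-1.471613 → y ← -2.289217 + 0.34·(-1.471613) = -2.789565
t=1.020000, y=-2.789565: f=-1.516637 → y ← -2.789565 + 0.34·(-1.516637) = -3.305222
y(1.36) ≈ -3.3052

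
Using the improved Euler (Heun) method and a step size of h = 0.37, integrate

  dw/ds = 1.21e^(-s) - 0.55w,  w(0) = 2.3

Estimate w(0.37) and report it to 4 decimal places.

Heun: k1 = f(s_n, w_n); k2 = f(s_n + h, w_n + h·k1); w_{n+1} = w_n + (h/2)·(k1 + k2).
s=0.000000, w=2.300000:
  k1 = f(0.000000, 2.300000) = -0.055000
  k2 = f(0.370000, 2.279650) = -0.418019
  w ← 2.300000 + (0.37/2)·(-0.055000 + (-0.418019)) = 2.212491
w(0.37) ≈ 2.2125

2.2125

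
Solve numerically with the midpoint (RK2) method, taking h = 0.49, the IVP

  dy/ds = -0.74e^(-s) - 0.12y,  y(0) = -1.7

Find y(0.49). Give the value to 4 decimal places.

Midpoint: k1 = f(s_n, y_n); k2 = f(s_n + h/2, y_n + (h/2)·k1); y_{n+1} = y_n + h·k2.
s=0.000000, y=-1.700000:
  k1 = f(0.000000, -1.700000) = -0.536000
  k2 = f(0.245000, -1.831320) = -0.359443
  y ← -1.700000 + 0.49·(-0.359443) = -1.876127
y(0.49) ≈ -1.8761

-1.8761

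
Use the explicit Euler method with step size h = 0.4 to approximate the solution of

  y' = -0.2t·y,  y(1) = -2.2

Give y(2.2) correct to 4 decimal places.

-1.5385

Euler: y_{n+1} = y_n + h·f(t_n, y_n).
t=1.000000, y=-2.200000: f=0.440000 → y ← -2.200000 + 0.4·0.440000 = -2.024000
t=1.400000, y=-2.024000: f=0.566720 → y ← -2.024000 + 0.4·0.566720 = -1.797312
t=1.800000, y=-1.797312: f=0.647032 → y ← -1.797312 + 0.4·0.647032 = -1.538499
y(2.2) ≈ -1.5385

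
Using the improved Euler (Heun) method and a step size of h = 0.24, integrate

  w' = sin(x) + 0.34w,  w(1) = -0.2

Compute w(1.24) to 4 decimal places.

Heun: k1 = f(x_n, w_n); k2 = f(x_n + h, w_n + h·k1); w_{n+1} = w_n + (h/2)·(k1 + k2).
x=1.000000, w=-0.200000:
  k1 = f(1.000000, -0.200000) = 0.773471
  k2 = f(1.240000, -0.014367) = 0.940899
  w ← -0.200000 + (0.24/2)·(0.773471 + 0.940899) = 0.005724
w(1.24) ≈ 0.0057

0.0057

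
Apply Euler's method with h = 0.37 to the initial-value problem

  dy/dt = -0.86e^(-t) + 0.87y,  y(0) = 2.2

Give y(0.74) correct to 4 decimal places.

Euler: y_{n+1} = y_n + h·f(t_n, y_n).
t=0.000000, y=2.200000: f=1.054000 → y ← 2.200000 + 0.37·1.054000 = 2.589980
t=0.370000, y=2.589980: f=1.659251 → y ← 2.589980 + 0.37·1.659251 = 3.203903
y(0.74) ≈ 3.2039

3.2039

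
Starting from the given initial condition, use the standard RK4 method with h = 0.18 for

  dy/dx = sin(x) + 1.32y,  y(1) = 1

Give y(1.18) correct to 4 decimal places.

1.4478

RK4: k1 = f(x_n, y_n); k2 = f(x_n + h/2, y_n + (h/2)·k1); k3 = f(x_n + h/2, y_n + (h/2)·k2); k4 = f(x_n + h, y_n + h·k3); y_{n+1} = y_n + (h/6)·(k1 + 2k2 + 2k3 + k4).
x=1.000000, y=1.000000:
  k1 = f(1.000000, 1.000000) = 2.161471
  k2 = f(1.090000, 1.194532) = 2.463410
  k3 = f(1.090000, 1.221707) = 2.499280
  k4 = f(1.180000, 1.449870) = 2.838435
  y ← 1.000000 + (0.18/6)·(k1 + 2k2 + 2k3 + k4) = 1.447759
y(1.18) ≈ 1.4478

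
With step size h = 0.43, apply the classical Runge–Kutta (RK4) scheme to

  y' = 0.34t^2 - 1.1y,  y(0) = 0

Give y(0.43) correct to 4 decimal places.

0.0081

RK4: k1 = f(t_n, y_n); k2 = f(t_n + h/2, y_n + (h/2)·k1); k3 = f(t_n + h/2, y_n + (h/2)·k2); k4 = f(t_n + h, y_n + h·k3); y_{n+1} = y_n + (h/6)·(k1 + 2k2 + 2k3 + k4).
t=0.000000, y=0.000000:
  k1 = f(0.000000, 0.000000) = 0.000000
  k2 = f(0.215000, 0.000000) = 0.015716
  k3 = f(0.215000, 0.003379) = 0.012000
  k4 = f(0.430000, 0.005160) = 0.057190
  y ← 0.000000 + (0.43/6)·(k1 + 2k2 + 2k3 + k4) = 0.008071
y(0.43) ≈ 0.0081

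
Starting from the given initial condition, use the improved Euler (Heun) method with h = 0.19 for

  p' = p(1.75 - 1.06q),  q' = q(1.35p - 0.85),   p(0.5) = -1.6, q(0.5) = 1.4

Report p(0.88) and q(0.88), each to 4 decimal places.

-2.2576, 0.4560

Heun on (p,q): k1 = f(t_n, state_n); k2 = f(t_n + h, state_n + h·k1); state_{n+1} = state_n + (h/2)·(k1 + k2).
0.500000: (-1.600000, 1.400000)
  k1 = (-0.425600, -4.214000)
  predictor → (-1.680864, 0.599340)
  k2 = (-1.873658, -1.869441)
  → (-1.818430, 0.822073)
0.690000: (-1.818430, 0.822073)
  k1 = (-1.597677, -2.716853)
  predictor → (-2.121988, 0.305871)
  k2 = (-3.025481, -1.136214)
  → (-2.257630, 0.456032)
(p(0.88), q(0.88)) ≈ (-2.2576, 0.4560)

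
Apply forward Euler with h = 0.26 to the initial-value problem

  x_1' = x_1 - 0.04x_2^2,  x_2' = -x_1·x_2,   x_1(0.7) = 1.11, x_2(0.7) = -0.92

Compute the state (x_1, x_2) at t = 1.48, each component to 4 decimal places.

2.1990, -0.2282

Euler on (x_1,x_2): x_1_{n+1} = x_1_n + h·x_1', x_2_{n+1} = x_2_n + h·x_2'.
0.700000: (1.110000, -0.920000); f=(1.076144, 1.021200) → (1.389797, -0.654488)
0.960000: (1.389797, -0.654488); f=(1.372663, 0.909606) → (1.746690, -0.417991)
1.220000: (1.746690, -0.417991); f=(1.739701, 0.730100) → (2.199012, -0.228165)
(x_1(1.48), x_2(1.48)) ≈ (2.1990, -0.2282)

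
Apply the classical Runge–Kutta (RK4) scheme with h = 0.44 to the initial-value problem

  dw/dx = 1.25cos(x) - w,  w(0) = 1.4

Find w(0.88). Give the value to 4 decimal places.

1.2013

RK4: k1 = f(x_n, w_n); k2 = f(x_n + h/2, w_n + (h/2)·k1); k3 = f(x_n + h/2, w_n + (h/2)·k2); k4 = f(x_n + h, w_n + h·k3); w_{n+1} = w_n + (h/6)·(k1 + 2k2 + 2k3 + k4).
x=0.000000, w=1.400000:
  k1 = f(0.000000, 1.400000) = -0.150000
  k2 = f(0.220000, 1.367000) = -0.147128
  k3 = f(0.220000, 1.367632) = -0.147760
  k4 = f(0.440000, 1.334986) = -0.204046
  w ← 1.400000 + (0.44/6)·(k1 + 2k2 + 2k3 + k4) = 1.330786
x=0.440000, w=1.330786:
  k1 = f(0.440000, 1.330786) = -0.199847
  k2 = f(0.660000, 1.286820) = -0.299330
  k3 = f(0.660000, 1.264934) = -0.277444
  k4 = f(0.880000, 1.208711) = -0.412272
  w ← 1.330786 + (0.44/6)·(k1 + 2k2 + 2k3 + k4) = 1.201304
w(0.88) ≈ 1.2013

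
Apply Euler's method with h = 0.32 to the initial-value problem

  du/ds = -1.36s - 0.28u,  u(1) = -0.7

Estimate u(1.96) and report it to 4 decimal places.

-2.1256

Euler: u_{n+1} = u_n + h·f(s_n, u_n).
s=1.000000, u=-0.700000: f=-1.164000 → u ← -0.700000 + 0.32·(-1.164000) = -1.072480
s=1.320000, u=-1.072480: f=-1.494906 → u ← -1.072480 + 0.32·(-1.494906) = -1.550850
s=1.640000, u=-1.550850: f=-1.796162 → u ← -1.550850 + 0.32·(-1.796162) = -2.125622
u(1.96) ≈ -2.1256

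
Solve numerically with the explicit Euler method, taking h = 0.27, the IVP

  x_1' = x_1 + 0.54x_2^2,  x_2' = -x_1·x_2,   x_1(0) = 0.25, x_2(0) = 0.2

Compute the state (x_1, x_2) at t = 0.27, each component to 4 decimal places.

Euler on (x_1,x_2): x_1_{n+1} = x_1_n + h·x_1', x_2_{n+1} = x_2_n + h·x_2'.
0.000000: (0.250000, 0.200000); f=(0.271600, -0.050000) → (0.323332, 0.186500)
(x_1(0.27), x_2(0.27)) ≈ (0.3233, 0.1865)

0.3233, 0.1865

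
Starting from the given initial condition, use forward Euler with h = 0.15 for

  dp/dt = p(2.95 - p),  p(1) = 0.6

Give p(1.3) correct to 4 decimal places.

1.0718

Euler: p_{n+1} = p_n + h·f(t_n, p_n).
t=1.000000, p=0.600000: f=1.410000 → p ← 0.600000 + 0.15·1.410000 = 0.811500
t=1.150000, p=0.811500: f=1.735393 → p ← 0.811500 + 0.15·1.735393 = 1.071809
p(1.3) ≈ 1.0718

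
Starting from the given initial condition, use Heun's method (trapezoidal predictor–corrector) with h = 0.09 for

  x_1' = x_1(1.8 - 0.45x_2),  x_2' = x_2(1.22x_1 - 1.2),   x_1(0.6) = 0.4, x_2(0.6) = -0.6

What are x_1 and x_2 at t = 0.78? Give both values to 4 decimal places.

0.5779, -0.5374

Heun on (x_1,x_2): k1 = f(t_n, state_n); k2 = f(t_n + h, state_n + h·k1); state_{n+1} = state_n + (h/2)·(k1 + k2).
0.600000: (0.400000, -0.600000)
  k1 = (0.828000, 0.427200)
  predictor → (0.474520, -0.561552)
  k2 = (0.974046, 0.348772)
  → (0.481092, -0.565081)
0.690000: (0.481092, -0.565081)
  k1 = (0.988301, 0.346433)
  predictor → (0.570039, -0.533902)
  k2 = (1.163026, 0.269382)
  → (0.577902, -0.537370)
(x_1(0.78), x_2(0.78)) ≈ (0.5779, -0.5374)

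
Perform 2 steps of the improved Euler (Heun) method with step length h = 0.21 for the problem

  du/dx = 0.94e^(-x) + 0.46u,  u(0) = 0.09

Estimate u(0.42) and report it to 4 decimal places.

0.4690

Heun: k1 = f(x_n, u_n); k2 = f(x_n + h, u_n + h·k1); u_{n+1} = u_n + (h/2)·(k1 + k2).
x=0.000000, u=0.090000:
  k1 = f(0.000000, 0.090000) = 0.981400
  k2 = f(0.210000, 0.296094) = 0.898152
  u ← 0.090000 + (0.21/2)·(0.981400 + 0.898152) = 0.287353
x=0.210000, u=0.287353:
  k1 = f(0.210000, 0.287353) = 0.894132
  k2 = f(0.420000, 0.475121) = 0.836180
  u ← 0.287353 + (0.21/2)·(0.894132 + 0.836180) = 0.469036
u(0.42) ≈ 0.4690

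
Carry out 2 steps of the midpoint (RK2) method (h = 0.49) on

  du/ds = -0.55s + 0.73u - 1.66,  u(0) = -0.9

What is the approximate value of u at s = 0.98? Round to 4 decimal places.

-4.4567

Midpoint: k1 = f(s_n, u_n); k2 = f(s_n + h/2, u_n + (h/2)·k1); u_{n+1} = u_n + h·k2.
s=0.000000, u=-0.900000:
  k1 = f(0.000000, -0.900000) = -2.317000
  k2 = f(0.245000, -1.467665) = -2.866145
  u ← -0.900000 + 0.49·(-2.866145) = -2.304411
s=0.490000, u=-2.304411:
  k1 = f(0.490000, -2.304411) = -3.611720
  k2 = f(0.735000, -3.189283) = -4.392426
  u ← -2.304411 + 0.49·(-4.392426) = -4.456700
u(0.98) ≈ -4.4567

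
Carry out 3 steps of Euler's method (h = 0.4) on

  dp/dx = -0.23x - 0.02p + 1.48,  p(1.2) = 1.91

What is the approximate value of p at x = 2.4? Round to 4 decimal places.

Euler: p_{n+1} = p_n + h·f(x_n, p_n).
x=1.200000, p=1.910000: f=1.165800 → p ← 1.910000 + 0.4·1.165800 = 2.376320
x=1.600000, p=2.376320: f=1.064474 → p ← 2.376320 + 0.4·1.064474 = 2.802109
x=2.000000, p=2.802109: f=0.963958 → p ← 2.802109 + 0.4·0.963958 = 3.187693
p(2.4) ≈ 3.1877

3.1877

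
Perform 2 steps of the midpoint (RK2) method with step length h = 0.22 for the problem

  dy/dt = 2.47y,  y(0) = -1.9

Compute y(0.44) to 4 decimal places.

-5.4333

Midpoint: k1 = f(t_n, y_n); k2 = f(t_n + h/2, y_n + (h/2)·k1); y_{n+1} = y_n + h·k2.
t=0.000000, y=-1.900000:
  k1 = f(0.000000, -1.900000) = -4.693000
  k2 = f(0.110000, -2.416230) = -5.968088
  y ← -1.900000 + 0.22·(-5.968088) = -3.212979
t=0.220000, y=-3.212979:
  k1 = f(0.220000, -3.212979) = -7.936059
  k2 = f(0.330000, -4.085946) = -10.092286
  y ← -3.212979 + 0.22·(-10.092286) = -5.433282
y(0.44) ≈ -5.4333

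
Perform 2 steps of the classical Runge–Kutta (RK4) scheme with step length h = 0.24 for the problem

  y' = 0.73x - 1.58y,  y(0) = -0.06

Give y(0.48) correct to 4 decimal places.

RK4: k1 = f(x_n, y_n); k2 = f(x_n + h/2, y_n + (h/2)·k1); k3 = f(x_n + h/2, y_n + (h/2)·k2); k4 = f(x_n + h, y_n + h·k3); y_{n+1} = y_n + (h/6)·(k1 + 2k2 + 2k3 + k4).
x=0.000000, y=-0.060000:
  k1 = f(0.000000, -0.060000) = 0.094800
  k2 = f(0.120000, -0.048624) = 0.164426
  k3 = f(0.120000, -0.040269) = 0.151225
  k4 = f(0.240000, -0.023706) = 0.212656
  y ← -0.060000 + (0.24/6)·(k1 + 2k2 + 2k3 + k4) = -0.022450
x=0.240000, y=-0.022450:
  k1 = f(0.240000, -0.022450) = 0.210671
  k2 = f(0.360000, 0.002831) = 0.258327
  k3 = f(0.360000, 0.008550) = 0.249292
  k4 = f(0.480000, 0.037380) = 0.291339
  y ← -0.022450 + (0.24/6)·(k1 + 2k2 + 2k3 + k4) = 0.038240
y(0.48) ≈ 0.0382

0.0382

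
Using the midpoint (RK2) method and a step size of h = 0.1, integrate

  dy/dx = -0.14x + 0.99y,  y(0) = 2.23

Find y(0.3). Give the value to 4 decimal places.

Midpoint: k1 = f(x_n, y_n); k2 = f(x_n + h/2, y_n + (h/2)·k1); y_{n+1} = y_n + h·k2.
x=0.000000, y=2.230000:
  k1 = f(0.000000, 2.230000) = 2.207700
  k2 = f(0.050000, 2.340385) = 2.309981
  y ← 2.230000 + 0.1·2.309981 = 2.460998
x=0.100000, y=2.460998:
  k1 = f(0.100000, 2.460998) = 2.422388
  k2 = f(0.150000, 2.582118) = 2.535296
  y ← 2.460998 + 0.1·2.535296 = 2.714528
x=0.200000, y=2.714528:
  k1 = f(0.200000, 2.714528) = 2.659382
  k2 = f(0.250000, 2.847497) = 2.784022
  y ← 2.714528 + 0.1·2.784022 = 2.992930
y(0.3) ≈ 2.9929

2.9929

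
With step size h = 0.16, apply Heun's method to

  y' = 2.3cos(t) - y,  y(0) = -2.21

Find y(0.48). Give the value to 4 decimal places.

Heun: k1 = f(t_n, y_n); k2 = f(t_n + h, y_n + h·k1); y_{n+1} = y_n + (h/2)·(k1 + k2).
t=0.000000, y=-2.210000:
  k1 = f(0.000000, -2.210000) = 4.510000
  k2 = f(0.160000, -1.488400) = 3.759023
  y ← -2.210000 + (0.16/2)·(4.510000 + 3.759023) = -1.548478
t=0.160000, y=-1.548478:
  k1 = f(0.160000, -1.548478) = 3.819101
  k2 = f(0.320000, -0.937422) = 3.120663
  y ← -1.548478 + (0.16/2)·(3.819101 + 3.120663) = -0.993297
t=0.320000, y=-0.993297:
  k1 = f(0.320000, -0.993297) = 3.176538
  k2 = f(0.480000, -0.485051) = 2.525139
  y ← -0.993297 + (0.16/2)·(3.176538 + 2.525139) = -0.537163
y(0.48) ≈ -0.5372

-0.5372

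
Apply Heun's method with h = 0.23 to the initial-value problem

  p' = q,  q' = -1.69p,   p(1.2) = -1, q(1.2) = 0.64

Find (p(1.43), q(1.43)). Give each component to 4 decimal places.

Heun on (p,q): k1 = f(t_n, state_n); k2 = f(t_n + h, state_n + h·k1); state_{n+1} = state_n + (h/2)·(k1 + k2).
1.200000: (-1.000000, 0.640000)
  k1 = (0.640000, 1.690000)
  predictor → (-0.852800, 1.028700)
  k2 = (1.028700, 1.441232)
  → (-0.808099, 1.000092)
(p(1.43), q(1.43)) ≈ (-0.8081, 1.0001)

-0.8081, 1.0001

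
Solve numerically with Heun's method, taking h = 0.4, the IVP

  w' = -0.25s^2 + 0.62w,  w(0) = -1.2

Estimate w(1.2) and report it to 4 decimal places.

Heun: k1 = f(s_n, w_n); k2 = f(s_n + h, w_n + h·k1); w_{n+1} = w_n + (h/2)·(k1 + k2).
s=0.000000, w=-1.200000:
  k1 = f(0.000000, -1.200000) = -0.744000
  k2 = f(0.400000, -1.497600) = -0.968512
  w ← -1.200000 + (0.4/2)·(-0.744000 + (-0.968512)) = -1.542502
s=0.400000, w=-1.542502:
  k1 = f(0.400000, -1.542502) = -0.996351
  k2 = f(0.800000, -1.941043) = -1.363447
  w ← -1.542502 + (0.4/2)·(-0.996351 + (-1.363447)) = -2.014462
s=0.800000, w=-2.014462:
  k1 = f(0.800000, -2.014462) = -1.408966
  k2 = f(1.200000, -2.578049) = -1.958390
  w ← -2.014462 + (0.4/2)·(-1.408966 + (-1.958390)) = -2.687933
w(1.2) ≈ -2.6879

-2.6879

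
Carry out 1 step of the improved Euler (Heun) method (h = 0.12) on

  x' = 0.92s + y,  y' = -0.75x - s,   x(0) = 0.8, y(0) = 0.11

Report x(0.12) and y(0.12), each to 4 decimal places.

Heun on (x,y): k1 = f(s_n, state_n); k2 = f(s_n + h, state_n + h·k1); state_{n+1} = state_n + (h/2)·(k1 + k2).
0.000000: (0.800000, 0.110000)
  k1 = (0.110000, -0.600000)
  predictor → (0.813200, 0.038000)
  k2 = (0.148400, -0.729900)
  → (0.815504, 0.030206)
(x(0.12), y(0.12)) ≈ (0.8155, 0.0302)

0.8155, 0.0302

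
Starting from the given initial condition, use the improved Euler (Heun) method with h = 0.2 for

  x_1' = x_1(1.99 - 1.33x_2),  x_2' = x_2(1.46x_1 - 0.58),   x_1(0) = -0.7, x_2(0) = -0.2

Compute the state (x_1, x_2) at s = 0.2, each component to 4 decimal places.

-1.0784, -0.1399

Heun on (x_1,x_2): k1 = f(s_n, state_n); k2 = f(s_n + h, state_n + h·k1); state_{n+1} = state_n + (h/2)·(k1 + k2).
0.000000: (-0.700000, -0.200000)
  k1 = (-1.579200, 0.320400)
  predictor → (-1.015840, -0.135920)
  k2 = (-2.205159, 0.280420)
  → (-1.078436, -0.139918)
(x_1(0.2), x_2(0.2)) ≈ (-1.0784, -0.1399)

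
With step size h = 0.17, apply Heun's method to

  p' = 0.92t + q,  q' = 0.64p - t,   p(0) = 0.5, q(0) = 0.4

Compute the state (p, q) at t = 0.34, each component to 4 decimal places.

Heun on (p,q): k1 = f(t_n, state_n); k2 = f(t_n + h, state_n + h·k1); state_{n+1} = state_n + (h/2)·(k1 + k2).
0.000000: (0.500000, 0.400000)
  k1 = (0.400000, 0.320000)
  predictor → (0.568000, 0.454400)
  k2 = (0.610800, 0.193520)
  → (0.585918, 0.443649)
0.170000: (0.585918, 0.443649)
  k1 = (0.600049, 0.204988)
  predictor → (0.687926, 0.478497)
  k2 = (0.791297, 0.100273)
  → (0.704182, 0.469596)
(p(0.34), q(0.34)) ≈ (0.7042, 0.4696)

0.7042, 0.4696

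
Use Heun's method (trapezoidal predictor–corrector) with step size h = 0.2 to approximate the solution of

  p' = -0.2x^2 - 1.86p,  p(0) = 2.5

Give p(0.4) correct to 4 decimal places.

1.2109

Heun: k1 = f(x_n, p_n); k2 = f(x_n + h, p_n + h·k1); p_{n+1} = p_n + (h/2)·(k1 + k2).
x=0.000000, p=2.500000:
  k1 = f(0.000000, 2.500000) = -4.650000
  k2 = f(0.200000, 1.570000) = -2.928200
  p ← 2.500000 + (0.2/2)·(-4.650000 + (-2.928200)) = 1.742180
x=0.200000, p=1.742180:
  k1 = f(0.200000, 1.742180) = -3.248455
  k2 = f(0.400000, 1.092489) = -2.064030
  p ← 1.742180 + (0.2/2)·(-3.248455 + (-2.064030)) = 1.210932
p(0.4) ≈ 1.2109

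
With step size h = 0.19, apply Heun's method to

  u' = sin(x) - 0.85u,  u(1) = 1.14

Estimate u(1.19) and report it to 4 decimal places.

1.1260

Heun: k1 = f(x_n, u_n); k2 = f(x_n + h, u_n + h·k1); u_{n+1} = u_n + (h/2)·(k1 + k2).
x=1.000000, u=1.140000:
  k1 = f(1.000000, 1.140000) = -0.127529
  k2 = f(1.190000, 1.115769) = -0.020035
  u ← 1.140000 + (0.19/2)·(-0.127529 + (-0.020035)) = 1.125981
u(1.19) ≈ 1.1260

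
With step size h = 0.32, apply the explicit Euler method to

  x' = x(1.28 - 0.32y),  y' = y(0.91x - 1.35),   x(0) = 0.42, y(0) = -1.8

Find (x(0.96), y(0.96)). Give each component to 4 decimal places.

1.5501, -0.8225

Euler on (x,y): x_{n+1} = x_n + h·x', y_{n+1} = y_n + h·y'.
0.000000: (0.420000, -1.800000); f=(0.779520, 1.742040) → (0.669446, -1.242547)
0.320000: (0.669446, -1.242547); f=(1.123073, 0.920484) → (1.028830, -0.947992)
0.640000: (1.028830, -0.947992); f=(1.629006, 0.392246) → (1.550112, -0.822474)
(x(0.96), y(0.96)) ≈ (1.5501, -0.8225)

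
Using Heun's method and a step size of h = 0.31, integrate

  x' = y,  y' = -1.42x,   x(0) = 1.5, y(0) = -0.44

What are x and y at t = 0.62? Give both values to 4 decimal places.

0.8434, -1.5525

Heun on (x,y): k1 = f(t_n, state_n); k2 = f(t_n + h, state_n + h·k1); state_{n+1} = state_n + (h/2)·(k1 + k2).
0.000000: (1.500000, -0.440000)
  k1 = (-0.440000, -2.130000)
  predictor → (1.363600, -1.100300)
  k2 = (-1.100300, -1.936312)
  → (1.261254, -1.070278)
0.310000: (1.261254, -1.070278)
  k1 = (-1.070278, -1.790980)
  predictor → (0.929467, -1.625482)
  k2 = (-1.625482, -1.319843)
  → (0.843411, -1.552456)
(x(0.62), y(0.62)) ≈ (0.8434, -1.5525)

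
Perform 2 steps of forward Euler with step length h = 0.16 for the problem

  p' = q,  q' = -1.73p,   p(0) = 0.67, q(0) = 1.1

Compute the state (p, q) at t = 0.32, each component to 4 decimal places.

0.9923, 0.6804

Euler on (p,q): p_{n+1} = p_n + h·p', q_{n+1} = q_n + h·q'.
0.000000: (0.670000, 1.100000); f=(1.100000, -1.159100) → (0.846000, 0.914544)
0.160000: (0.846000, 0.914544); f=(0.914544, -1.463580) → (0.992327, 0.680371)
(p(0.32), q(0.32)) ≈ (0.9923, 0.6804)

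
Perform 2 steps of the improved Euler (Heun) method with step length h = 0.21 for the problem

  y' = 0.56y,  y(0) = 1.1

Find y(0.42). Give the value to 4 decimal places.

Heun: k1 = f(t_n, y_n); k2 = f(t_n + h, y_n + h·k1); y_{n+1} = y_n + (h/2)·(k1 + k2).
t=0.000000, y=1.100000:
  k1 = f(0.000000, 1.100000) = 0.616000
  k2 = f(0.210000, 1.229360) = 0.688442
  y ← 1.100000 + (0.21/2)·(0.616000 + 0.688442) = 1.236966
t=0.210000, y=1.236966:
  k1 = f(0.210000, 1.236966) = 0.692701
  k2 = f(0.420000, 1.382434) = 0.774163
  y ← 1.236966 + (0.21/2)·(0.692701 + 0.774163) = 1.390987
y(0.42) ≈ 1.3910

1.3910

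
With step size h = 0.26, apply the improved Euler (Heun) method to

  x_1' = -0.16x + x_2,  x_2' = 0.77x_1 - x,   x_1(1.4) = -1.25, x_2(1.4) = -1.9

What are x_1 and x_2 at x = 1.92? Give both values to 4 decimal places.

-2.7441, -3.5213

Heun on (x_1,x_2): k1 = f(x_n, state_n); k2 = f(x_n + h, state_n + h·k1); state_{n+1} = state_n + (h/2)·(k1 + k2).
1.400000: (-1.250000, -1.900000)
  k1 = (-2.124000, -2.362500)
  predictor → (-1.802240, -2.514250)
  k2 = (-2.779850, -3.047725)
  → (-1.887500, -2.603329)
1.660000: (-1.887500, -2.603329)
  k1 = (-2.868929, -3.113375)
  predictor → (-2.633422, -3.412807)
  k2 = (-3.720007, -3.947735)
  → (-2.744062, -3.521274)
(x_1(1.92), x_2(1.92)) ≈ (-2.7441, -3.5213)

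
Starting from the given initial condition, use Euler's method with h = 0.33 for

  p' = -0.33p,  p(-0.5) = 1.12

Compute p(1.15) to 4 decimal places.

Euler: p_{n+1} = p_n + h·f(x_n, p_n).
x=-0.500000, p=1.120000: f=-0.369600 → p ← 1.120000 + 0.33·(-0.369600) = 0.998032
x=-0.170000, p=0.998032: f=-0.329351 → p ← 0.998032 + 0.33·(-0.329351) = 0.889346
x=0.160000, p=0.889346: f=-0.293484 → p ← 0.889346 + 0.33·(-0.293484) = 0.792497
x=0.490000, p=0.792497: f=-0.261524 → p ← 0.792497 + 0.33·(-0.261524) = 0.706194
x=0.820000, p=0.706194: f=-0.233044 → p ← 0.706194 + 0.33·(-0.233044) = 0.629289
p(1.15) ≈ 0.6293

0.6293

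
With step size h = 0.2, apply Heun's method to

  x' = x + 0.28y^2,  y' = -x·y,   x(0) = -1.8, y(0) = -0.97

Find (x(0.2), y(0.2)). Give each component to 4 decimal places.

Heun on (x,y): k1 = f(t_n, state_n); k2 = f(t_n + h, state_n + h·k1); state_{n+1} = state_n + (h/2)·(k1 + k2).
0.000000: (-1.800000, -0.970000)
  k1 = (-1.536548, -1.746000)
  predictor → (-2.107310, -1.319200)
  k2 = (-1.620029, -2.779963)
  → (-2.115658, -1.422596)
(x(0.2), y(0.2)) ≈ (-2.1157, -1.4226)

-2.1157, -1.4226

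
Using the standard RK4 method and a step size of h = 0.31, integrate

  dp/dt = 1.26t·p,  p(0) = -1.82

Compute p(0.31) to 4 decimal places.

RK4: k1 = f(t_n, p_n); k2 = f(t_n + h/2, p_n + (h/2)·k1); k3 = f(t_n + h/2, p_n + (h/2)·k2); k4 = f(t_n + h, p_n + h·k3); p_{n+1} = p_n + (h/6)·(k1 + 2k2 + 2k3 + k4).
t=0.000000, p=-1.820000:
  k1 = f(0.000000, -1.820000) = 0.000000
  k2 = f(0.155000, -1.820000) = -0.355446
  k3 = f(0.155000, -1.875094) = -0.366206
  k4 = f(0.310000, -1.933524) = -0.755234
  p ← -1.820000 + (0.31/6)·(k1 + 2k2 + 2k3 + k4) = -1.933591
p(0.31) ≈ -1.9336

-1.9336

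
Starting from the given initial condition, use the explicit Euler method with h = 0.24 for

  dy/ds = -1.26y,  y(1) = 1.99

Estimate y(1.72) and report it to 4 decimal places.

0.6756

Euler: y_{n+1} = y_n + h·f(s_n, y_n).
s=1.000000, y=1.990000: f=-2.507400 → y ← 1.990000 + 0.24·(-2.507400) = 1.388224
s=1.240000, y=1.388224: f=-1.749162 → y ← 1.388224 + 0.24·(-1.749162) = 0.968425
s=1.480000, y=0.968425: f=-1.220216 → y ← 0.968425 + 0.24·(-1.220216) = 0.675573
y(1.72) ≈ 0.6756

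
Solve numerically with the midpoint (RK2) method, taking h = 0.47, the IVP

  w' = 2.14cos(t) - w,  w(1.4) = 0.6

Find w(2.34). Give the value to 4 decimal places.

-0.2634

Midpoint: k1 = f(t_n, w_n); k2 = f(t_n + h/2, w_n + (h/2)·k1); w_{n+1} = w_n + h·k2.
t=1.400000, w=0.600000:
  k1 = f(1.400000, 0.600000) = -0.236270
  k2 = f(1.635000, 0.544476) = -0.681778
  w ← 0.600000 + 0.47·(-0.681778) = 0.279564
t=1.870000, w=0.279564:
  k1 = f(1.870000, 0.279564) = -0.910349
  k2 = f(2.105000, 0.065632) = -1.155226
  w ← 0.279564 + 0.47·(-1.155226) = -0.263392
w(2.34) ≈ -0.2634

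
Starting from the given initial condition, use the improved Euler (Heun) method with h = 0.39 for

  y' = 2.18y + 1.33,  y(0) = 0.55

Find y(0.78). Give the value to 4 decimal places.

5.0642

Heun: k1 = f(x_n, y_n); k2 = f(x_n + h, y_n + h·k1); y_{n+1} = y_n + (h/2)·(k1 + k2).
x=0.000000, y=0.550000:
  k1 = f(0.000000, 0.550000) = 2.529000
  k2 = f(0.390000, 1.536310) = 4.679156
  y ← 0.550000 + (0.39/2)·(2.529000 + 4.679156) = 1.955590
x=0.390000, y=1.955590:
  k1 = f(0.390000, 1.955590) = 5.593187
  k2 = f(0.780000, 4.136933) = 10.348515
  y ← 1.955590 + (0.39/2)·(5.593187 + 10.348515) = 5.064222
y(0.78) ≈ 5.0642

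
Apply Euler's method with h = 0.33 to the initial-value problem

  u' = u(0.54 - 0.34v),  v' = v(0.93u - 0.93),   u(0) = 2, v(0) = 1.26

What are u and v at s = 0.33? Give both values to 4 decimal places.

Euler on (u,v): u_{n+1} = u_n + h·u', v_{n+1} = v_n + h·v'.
0.000000: (2.000000, 1.260000); f=(0.223200, 1.171800) → (2.073656, 1.646694)
(u(0.33), v(0.33)) ≈ (2.0737, 1.6467)

2.0737, 1.6467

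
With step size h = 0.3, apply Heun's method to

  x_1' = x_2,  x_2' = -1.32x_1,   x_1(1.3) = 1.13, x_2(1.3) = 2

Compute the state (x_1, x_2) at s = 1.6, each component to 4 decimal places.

Heun on (x_1,x_2): k1 = f(s_n, state_n); k2 = f(s_n + h, state_n + h·k1); state_{n+1} = state_n + (h/2)·(k1 + k2).
1.300000: (1.130000, 2.000000)
  k1 = (2.000000, -1.491600)
  predictor → (1.730000, 1.552520)
  k2 = (1.552520, -2.283600)
  → (1.662878, 1.433720)
(x_1(1.6), x_2(1.6)) ≈ (1.6629, 1.4337)

1.6629, 1.4337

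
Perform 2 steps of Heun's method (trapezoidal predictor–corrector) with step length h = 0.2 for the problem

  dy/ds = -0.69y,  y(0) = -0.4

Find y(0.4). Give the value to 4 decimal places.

-0.3038

Heun: k1 = f(s_n, y_n); k2 = f(s_n + h, y_n + h·k1); y_{n+1} = y_n + (h/2)·(k1 + k2).
s=0.000000, y=-0.400000:
  k1 = f(0.000000, -0.400000) = 0.276000
  k2 = f(0.200000, -0.344800) = 0.237912
  y ← -0.400000 + (0.2/2)·(0.276000 + 0.237912) = -0.348609
s=0.200000, y=-0.348609:
  k1 = f(0.200000, -0.348609) = 0.240540
  k2 = f(0.400000, -0.300501) = 0.207346
  y ← -0.348609 + (0.2/2)·(0.240540 + 0.207346) = -0.303820
y(0.4) ≈ -0.3038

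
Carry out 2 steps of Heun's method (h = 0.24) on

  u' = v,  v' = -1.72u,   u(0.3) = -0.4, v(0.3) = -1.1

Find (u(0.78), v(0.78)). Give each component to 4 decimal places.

-0.8236, -0.5709

Heun on (u,v): k1 = f(t_n, state_n); k2 = f(t_n + h, state_n + h·k1); state_{n+1} = state_n + (h/2)·(k1 + k2).
0.300000: (-0.400000, -1.100000)
  k1 = (-1.100000, 0.688000)
  predictor → (-0.664000, -0.934880)
  k2 = (-0.934880, 1.142080)
  → (-0.644186, -0.880390)
0.540000: (-0.644186, -0.880390)
  k1 = (-0.880390, 1.107999)
  predictor → (-0.855479, -0.614471)
  k2 = (-0.614471, 1.471424)
  → (-0.823569, -0.570860)
(u(0.78), v(0.78)) ≈ (-0.8236, -0.5709)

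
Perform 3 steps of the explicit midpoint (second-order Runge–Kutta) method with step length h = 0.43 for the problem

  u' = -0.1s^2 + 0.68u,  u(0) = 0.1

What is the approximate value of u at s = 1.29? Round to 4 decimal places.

Midpoint: k1 = f(s_n, u_n); k2 = f(s_n + h/2, u_n + (h/2)·k1); u_{n+1} = u_n + h·k2.
s=0.000000, u=0.100000:
  k1 = f(0.000000, 0.100000) = 0.068000
  k2 = f(0.215000, 0.114620) = 0.073319
  u ← 0.100000 + 0.43·0.073319 = 0.131527
s=0.430000, u=0.131527:
  k1 = f(0.430000, 0.131527) = 0.070949
  k2 = f(0.645000, 0.146781) = 0.058209
  u ← 0.131527 + 0.43·0.058209 = 0.156557
s=0.860000, u=0.156557:
  k1 = f(0.860000, 0.156557) = 0.032499
  k2 = f(1.075000, 0.163544) = -0.004352
  u ← 0.156557 + 0.43·(-0.004352) = 0.154685
u(1.29) ≈ 0.1547

0.1547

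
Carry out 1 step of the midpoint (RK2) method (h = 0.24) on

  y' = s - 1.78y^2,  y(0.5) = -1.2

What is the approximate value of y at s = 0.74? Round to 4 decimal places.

Midpoint: k1 = f(s_n, y_n); k2 = f(s_n + h/2, y_n + (h/2)·k1); y_{n+1} = y_n + h·k2.
s=0.500000, y=-1.200000:
  k1 = f(0.500000, -1.200000) = -2.063200
  k2 = f(0.620000, -1.447584) = -3.109989
  y ← -1.200000 + 0.24·(-3.109989) = -1.946397
y(0.74) ≈ -1.9464

-1.9464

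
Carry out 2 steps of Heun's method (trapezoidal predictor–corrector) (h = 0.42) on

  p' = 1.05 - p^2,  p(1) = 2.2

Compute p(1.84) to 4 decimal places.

Heun: k1 = f(s_n, p_n); k2 = f(s_n + h, p_n + h·k1); p_{n+1} = p_n + (h/2)·(k1 + k2).
s=1.000000, p=2.200000:
  k1 = f(1.000000, 2.200000) = -3.790000
  k2 = f(1.420000, 0.608200) = 0.680093
  p ← 2.200000 + (0.42/2)·(-3.790000 + 0.680093) = 1.546919
s=1.420000, p=1.546919:
  k1 = f(1.420000, 1.546919) = -1.342960
  k2 = f(1.840000, 0.982876) = 0.083954
  p ← 1.546919 + (0.42/2)·(-1.342960 + 0.083954) = 1.282528
p(1.84) ≈ 1.2825

1.2825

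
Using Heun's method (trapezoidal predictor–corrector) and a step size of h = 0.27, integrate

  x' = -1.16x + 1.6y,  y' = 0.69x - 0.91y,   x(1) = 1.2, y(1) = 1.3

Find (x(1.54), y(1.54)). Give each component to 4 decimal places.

1.4207, 1.1964

Heun on (x,y): k1 = f(t_n, state_n); k2 = f(t_n + h, state_n + h·k1); state_{n+1} = state_n + (h/2)·(k1 + k2).
1.000000: (1.200000, 1.300000)
  k1 = (0.688000, -0.355000)
  predictor → (1.385760, 1.204150)
  k2 = (0.319158, -0.139602)
  → (1.335966, 1.233229)
1.270000: (1.335966, 1.233229)
  k1 = (0.423445, -0.200421)
  predictor → (1.450297, 1.179115)
  k2 = (0.204240, -0.072290)
  → (1.420704, 1.196413)
(x(1.54), y(1.54)) ≈ (1.4207, 1.1964)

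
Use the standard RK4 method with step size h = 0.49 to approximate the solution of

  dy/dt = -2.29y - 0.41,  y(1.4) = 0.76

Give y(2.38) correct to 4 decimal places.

-0.0717

RK4: k1 = f(t_n, y_n); k2 = f(t_n + h/2, y_n + (h/2)·k1); k3 = f(t_n + h/2, y_n + (h/2)·k2); k4 = f(t_n + h, y_n + h·k3); y_{n+1} = y_n + (h/6)·(k1 + 2k2 + 2k3 + k4).
t=1.400000, y=0.760000:
  k1 = f(1.400000, 0.760000) = -2.150400
  k2 = f(1.645000, 0.233152) = -0.943918
  k3 = f(1.645000, 0.528740) = -1.620815
  k4 = f(1.890000, -0.034199) = -0.331684
  y ← 0.760000 + (0.49/6)·(k1 + 2k2 + 2k3 + k4) = 0.138390
t=1.890000, y=0.138390:
  k1 = f(1.890000, 0.138390) = -0.726913
  k2 = f(2.135000, -0.039704) = -0.319079
  k3 = f(2.135000, 0.060216) = -0.547894
  k4 = f(2.380000, -0.130078) = -0.112121
  y ← 0.138390 + (0.49/6)·(k1 + 2k2 + 2k3 + k4) = -0.071737
y(2.38) ≈ -0.0717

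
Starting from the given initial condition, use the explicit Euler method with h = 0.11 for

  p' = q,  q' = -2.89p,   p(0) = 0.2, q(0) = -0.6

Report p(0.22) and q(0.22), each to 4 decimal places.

Euler on (p,q): p_{n+1} = p_n + h·p', q_{n+1} = q_n + h·q'.
0.000000: (0.200000, -0.600000); f=(-0.600000, -0.578000) → (0.134000, -0.663580)
0.110000: (0.134000, -0.663580); f=(-0.663580, -0.387260) → (0.061006, -0.706179)
(p(0.22), q(0.22)) ≈ (0.0610, -0.7062)

0.0610, -0.7062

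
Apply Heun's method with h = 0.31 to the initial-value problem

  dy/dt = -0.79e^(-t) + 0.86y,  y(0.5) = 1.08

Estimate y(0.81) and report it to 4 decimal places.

1.2578

Heun: k1 = f(t_n, y_n); k2 = f(t_n + h, y_n + h·k1); y_{n+1} = y_n + (h/2)·(k1 + k2).
t=0.500000, y=1.080000:
  k1 = f(0.500000, 1.080000) = 0.449641
  k2 = f(0.810000, 1.219389) = 0.697236
  y ← 1.080000 + (0.31/2)·(0.449641 + 0.697236) = 1.257766
y(0.81) ≈ 1.2578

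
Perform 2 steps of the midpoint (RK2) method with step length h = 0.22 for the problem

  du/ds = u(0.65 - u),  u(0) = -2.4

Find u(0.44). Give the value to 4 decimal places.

-21.7138

Midpoint: k1 = f(s_n, u_n); k2 = f(s_n + h/2, u_n + (h/2)·k1); u_{n+1} = u_n + h·k2.
s=0.000000, u=-2.400000:
  k1 = f(0.000000, -2.400000) = -7.320000
  k2 = f(0.110000, -3.205200) = -12.356687
  u ← -2.400000 + 0.22·(-12.356687) = -5.118471
s=0.220000, u=-5.118471:
  k1 = f(0.220000, -5.118471) = -29.525753
  k2 = f(0.330000, -8.366304) = -75.433140
  u ← -5.118471 + 0.22·(-75.433140) = -21.713762
u(0.44) ≈ -21.7138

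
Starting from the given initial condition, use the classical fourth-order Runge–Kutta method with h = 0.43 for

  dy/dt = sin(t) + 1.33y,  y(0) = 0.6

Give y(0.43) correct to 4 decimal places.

1.1737

RK4: k1 = f(t_n, y_n); k2 = f(t_n + h/2, y_n + (h/2)·k1); k3 = f(t_n + h/2, y_n + (h/2)·k2); k4 = f(t_n + h, y_n + h·k3); y_{n+1} = y_n + (h/6)·(k1 + 2k2 + 2k3 + k4).
t=0.000000, y=0.600000:
  k1 = f(0.000000, 0.600000) = 0.798000
  k2 = f(0.215000, 0.771570) = 1.239536
  k3 = f(0.215000, 0.866500) = 1.365793
  k4 = f(0.430000, 1.187291) = 1.995968
  y ← 0.600000 + (0.43/6)·(k1 + 2k2 + 2k3 + k4) = 1.173665
y(0.43) ≈ 1.1737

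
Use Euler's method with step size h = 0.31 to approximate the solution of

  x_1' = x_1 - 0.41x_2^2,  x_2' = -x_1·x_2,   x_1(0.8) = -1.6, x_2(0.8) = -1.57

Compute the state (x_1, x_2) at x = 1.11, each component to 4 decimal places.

Euler on (x_1,x_2): x_1_{n+1} = x_1_n + h·x_1', x_2_{n+1} = x_2_n + h·x_2'.
0.800000: (-1.600000, -1.570000); f=(-2.610609, -2.512000) → (-2.409289, -2.348720)
(x_1(1.11), x_2(1.11)) ≈ (-2.4093, -2.3487)

-2.4093, -2.3487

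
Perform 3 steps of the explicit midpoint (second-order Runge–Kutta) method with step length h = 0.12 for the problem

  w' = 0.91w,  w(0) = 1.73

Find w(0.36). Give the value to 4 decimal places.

Midpoint: k1 = f(t_n, w_n); k2 = f(t_n + h/2, w_n + (h/2)·k1); w_{n+1} = w_n + h·k2.
t=0.000000, w=1.730000:
  k1 = f(0.000000, 1.730000) = 1.574300
  k2 = f(0.060000, 1.824458) = 1.660257
  w ← 1.730000 + 0.12·1.660257 = 1.929231
t=0.120000, w=1.929231:
  k1 = f(0.120000, 1.929231) = 1.755600
  k2 = f(0.180000, 2.034567) = 1.851456
  w ← 1.929231 + 0.12·1.851456 = 2.151406
t=0.240000, w=2.151406:
  k1 = f(0.240000, 2.151406) = 1.957779
  k2 = f(0.300000, 2.268872) = 2.064674
  w ← 2.151406 + 0.12·2.064674 = 2.399166
w(0.36) ≈ 2.3992

2.3992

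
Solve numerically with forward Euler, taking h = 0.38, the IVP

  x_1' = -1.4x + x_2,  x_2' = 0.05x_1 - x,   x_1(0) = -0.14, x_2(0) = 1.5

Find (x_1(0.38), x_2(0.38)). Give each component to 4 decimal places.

Euler on (x_1,x_2): x_1_{n+1} = x_1_n + h·x_1', x_2_{n+1} = x_2_n + h·x_2'.
0.000000: (-0.140000, 1.500000); f=(1.500000, -0.007000) → (0.430000, 1.497340)
(x_1(0.38), x_2(0.38)) ≈ (0.4300, 1.4973)

0.4300, 1.4973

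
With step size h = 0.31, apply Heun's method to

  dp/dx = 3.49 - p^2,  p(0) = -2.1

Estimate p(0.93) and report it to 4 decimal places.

Heun: k1 = f(x_n, p_n); k2 = f(x_n + h, p_n + h·k1); p_{n+1} = p_n + (h/2)·(k1 + k2).
x=0.000000, p=-2.100000:
  k1 = f(0.000000, -2.100000) = -0.920000
  k2 = f(0.310000, -2.385200) = -2.199179
  p ← -2.100000 + (0.31/2)·(-0.920000 + (-2.199179)) = -2.583473
x=0.310000, p=-2.583473:
  k1 = f(0.310000, -2.583473) = -3.184331
  k2 = f(0.620000, -3.570616) = -9.259295
  p ← -2.583473 + (0.31/2)·(-3.184331 + (-9.259295)) = -4.512235
x=0.620000, p=-4.512235:
  k1 = f(0.620000, -4.512235) = -16.870263
  k2 = f(0.930000, -9.742017) = -91.416886
  p ← -4.512235 + (0.31/2)·(-16.870263 + (-91.416886)) = -21.296743
p(0.93) ≈ -21.2967

-21.2967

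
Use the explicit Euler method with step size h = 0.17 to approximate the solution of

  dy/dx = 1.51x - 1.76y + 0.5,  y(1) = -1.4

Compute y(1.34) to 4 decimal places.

Euler: y_{n+1} = y_n + h·f(x_n, y_n).
x=1.000000, y=-1.400000: f=4.474000 → y ← -1.400000 + 0.17·4.474000 = -0.639420
x=1.170000, y=-0.639420: f=3.392079 → y ← -0.639420 + 0.17·3.392079 = -0.062767
y(1.34) ≈ -0.0628

-0.0628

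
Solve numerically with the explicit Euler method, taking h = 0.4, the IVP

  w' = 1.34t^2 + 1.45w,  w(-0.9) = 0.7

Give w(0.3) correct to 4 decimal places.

4.0619

Euler: w_{n+1} = w_n + h·f(t_n, w_n).
t=-0.900000, w=0.700000: f=2.100400 → w ← 0.700000 + 0.4·2.100400 = 1.540160
t=-0.500000, w=1.540160: f=2.568232 → w ← 1.540160 + 0.4·2.568232 = 2.567453
t=-0.100000, w=2.567453: f=3.736207 → w ← 2.567453 + 0.4·3.736207 = 4.061935
w(0.3) ≈ 4.0619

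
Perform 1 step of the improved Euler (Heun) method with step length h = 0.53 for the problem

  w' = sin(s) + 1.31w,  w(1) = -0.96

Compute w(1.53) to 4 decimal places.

-1.2153

Heun: k1 = f(s_n, w_n); k2 = f(s_n + h, w_n + h·k1); w_{n+1} = w_n + (h/2)·(k1 + k2).
s=1.000000, w=-0.960000:
  k1 = f(1.000000, -0.960000) = -0.416129
  k2 = f(1.530000, -1.180548) = -0.547350
  w ← -0.960000 + (0.53/2)·(-0.416129 + (-0.547350)) = -1.215322
w(1.53) ≈ -1.2153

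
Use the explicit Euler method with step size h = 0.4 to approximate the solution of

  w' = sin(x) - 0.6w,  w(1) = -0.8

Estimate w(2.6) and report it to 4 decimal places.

Euler: w_{n+1} = w_n + h·f(x_n, w_n).
x=1.000000, w=-0.800000: f=1.321471 → w ← -0.800000 + 0.4·1.321471 = -0.271412
x=1.400000, w=-0.271412: f=1.148297 → w ← -0.271412 + 0.4·1.148297 = 0.187907
x=1.800000, w=0.187907: f=0.861103 → w ← 0.187907 + 0.4·0.861103 = 0.532348
x=2.200000, w=0.532348: f=0.489087 → w ← 0.532348 + 0.4·0.489087 = 0.727983
w(2.6) ≈ 0.7280

0.7280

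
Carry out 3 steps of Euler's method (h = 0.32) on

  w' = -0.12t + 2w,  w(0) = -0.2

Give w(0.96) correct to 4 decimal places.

Euler: w_{n+1} = w_n + h·f(t_n, w_n).
t=0.000000, w=-0.200000: f=-0.400000 → w ← -0.200000 + 0.32·(-0.400000) = -0.328000
t=0.320000, w=-0.328000: f=-0.694400 → w ← -0.328000 + 0.32·(-0.694400) = -0.550208
t=0.640000, w=-0.550208: f=-1.177216 → w ← -0.550208 + 0.32·(-1.177216) = -0.926917
w(0.96) ≈ -0.9269

-0.9269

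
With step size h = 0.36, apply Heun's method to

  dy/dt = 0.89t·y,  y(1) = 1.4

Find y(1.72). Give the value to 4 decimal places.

3.2706

Heun: k1 = f(t_n, y_n); k2 = f(t_n + h, y_n + h·k1); y_{n+1} = y_n + (h/2)·(k1 + k2).
t=1.000000, y=1.400000:
  k1 = f(1.000000, 1.400000) = 1.246000
  k2 = f(1.360000, 1.848560) = 2.237497
  y ← 1.400000 + (0.36/2)·(1.246000 + 2.237497) = 2.027029
t=1.360000, y=2.027029:
  k1 = f(1.360000, 2.027029) = 2.453516
  k2 = f(1.720000, 2.910295) = 4.455080
  y ← 2.027029 + (0.36/2)·(2.453516 + 4.455080) = 3.270577
y(1.72) ≈ 3.2706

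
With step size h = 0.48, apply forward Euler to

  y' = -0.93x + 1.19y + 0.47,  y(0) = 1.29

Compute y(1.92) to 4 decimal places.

8.0286

Euler: y_{n+1} = y_n + h·f(x_n, y_n).
x=0.000000, y=1.290000: f=2.005100 → y ← 1.290000 + 0.48·2.005100 = 2.252448
x=0.480000, y=2.252448: f=2.704013 → y ← 2.252448 + 0.48·2.704013 = 3.550374
x=0.960000, y=3.550374: f=3.802145 → y ← 3.550374 + 0.48·3.802145 = 5.375404
x=1.440000, y=5.375404: f=5.527531 → y ← 5.375404 + 0.48·5.527531 = 8.028619
y(1.92) ≈ 8.0286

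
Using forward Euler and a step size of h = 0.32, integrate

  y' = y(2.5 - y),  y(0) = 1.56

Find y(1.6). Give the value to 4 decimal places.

Euler: y_{n+1} = y_n + h·f(t_n, y_n).
t=0.000000, y=1.560000: f=1.466400 → y ← 1.560000 + 0.32·1.466400 = 2.029248
t=0.320000, y=2.029248: f=0.955273 → y ← 2.029248 + 0.32·0.955273 = 2.334935
t=0.640000, y=2.334935: f=0.385416 → y ← 2.334935 + 0.32·0.385416 = 2.458268
t=0.960000, y=2.458268: f=0.102588 → y ← 2.458268 + 0.32·0.102588 = 2.491096
t=1.280000, y=2.491096: f=0.022180 → y ← 2.491096 + 0.32·0.022180 = 2.498194
y(1.6) ≈ 2.4982

2.4982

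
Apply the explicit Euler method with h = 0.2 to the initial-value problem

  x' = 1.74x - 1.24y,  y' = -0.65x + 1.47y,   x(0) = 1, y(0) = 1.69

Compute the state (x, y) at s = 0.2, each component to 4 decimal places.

Euler on (x,y): x_{n+1} = x_n + h·x', y_{n+1} = y_n + h·y'.
0.000000: (1.000000, 1.690000); f=(-0.355600, 1.834300) → (0.928880, 2.056860)
(x(0.2), y(0.2)) ≈ (0.9289, 2.0569)

0.9289, 2.0569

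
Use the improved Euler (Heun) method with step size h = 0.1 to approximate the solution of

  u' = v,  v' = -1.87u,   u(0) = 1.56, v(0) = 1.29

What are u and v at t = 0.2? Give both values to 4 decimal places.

Heun on (u,v): k1 = f(t_n, state_n); k2 = f(t_n + h, state_n + h·k1); state_{n+1} = state_n + (h/2)·(k1 + k2).
0.000000: (1.560000, 1.290000)
  k1 = (1.290000, -2.917200)
  predictor → (1.689000, 0.998280)
  k2 = (0.998280, -3.158430)
  → (1.674414, 0.986218)
0.100000: (1.674414, 0.986218)
  k1 = (0.986218, -3.131154)
  predictor → (1.773036, 0.673103)
  k2 = (0.673103, -3.315577)
  → (1.757380, 0.663882)
(u(0.2), v(0.2)) ≈ (1.7574, 0.6639)

1.7574, 0.6639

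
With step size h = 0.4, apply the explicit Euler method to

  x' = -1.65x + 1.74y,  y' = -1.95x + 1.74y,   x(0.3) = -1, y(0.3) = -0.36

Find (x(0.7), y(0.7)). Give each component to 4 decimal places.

-0.5906, 0.1694

Euler on (x,y): x_{n+1} = x_n + h·x', y_{n+1} = y_n + h·y'.
0.300000: (-1.000000, -0.360000); f=(1.023600, 1.323600) → (-0.590560, 0.169440)
(x(0.7), y(0.7)) ≈ (-0.5906, 0.1694)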